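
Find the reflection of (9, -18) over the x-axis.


Reflection across x-axis: (x, y) -> (x, -y)
(9, -18) -> (9, 18)

(9, 18)


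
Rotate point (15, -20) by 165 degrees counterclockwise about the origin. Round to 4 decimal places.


x' = 15*cos(165) - -20*sin(165) = -9.3125
y' = 15*sin(165) + -20*cos(165) = 23.2008

(-9.3125, 23.2008)


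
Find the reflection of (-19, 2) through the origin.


Reflection through origin: (x, y) -> (-x, -y)
(-19, 2) -> (19, -2)

(19, -2)


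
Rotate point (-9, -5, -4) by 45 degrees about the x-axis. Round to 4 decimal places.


x' = -9
y' = -5*cos(45) - -4*sin(45) = -0.7071
z' = -5*sin(45) + -4*cos(45) = -6.364

(-9, -0.7071, -6.364)


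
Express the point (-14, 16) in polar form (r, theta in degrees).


r = sqrt((-14)^2 + 16^2) = 21.2603
theta = atan2(16, -14) = 131.1859 degrees

r = 21.2603, theta = 131.1859 degrees


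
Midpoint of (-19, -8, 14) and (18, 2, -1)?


Midpoint = ((-19+18)/2, (-8+2)/2, (14+-1)/2) = (-0.5, -3, 6.5)

(-0.5, -3, 6.5)


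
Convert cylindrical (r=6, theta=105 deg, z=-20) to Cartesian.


x = 6 * cos(105) = -1.5529
y = 6 * sin(105) = 5.7956
z = -20

(-1.5529, 5.7956, -20)


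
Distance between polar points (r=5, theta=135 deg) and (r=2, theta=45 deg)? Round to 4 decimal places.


d = sqrt(r1^2 + r2^2 - 2*r1*r2*cos(t2-t1))
d = sqrt(5^2 + 2^2 - 2*5*2*cos(45-135)) = 5.3852

5.3852


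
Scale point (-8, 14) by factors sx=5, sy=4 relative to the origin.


Scaling: (x*sx, y*sy) = (-8*5, 14*4) = (-40, 56)

(-40, 56)


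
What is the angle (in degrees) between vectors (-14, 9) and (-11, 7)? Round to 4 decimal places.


dot = -14*-11 + 9*7 = 217
|u| = 16.6433, |v| = 13.0384
cos(angle) = 1
angle = 0.264 degrees

0.264 degrees


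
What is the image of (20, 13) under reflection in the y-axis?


Reflection across y-axis: (x, y) -> (-x, y)
(20, 13) -> (-20, 13)

(-20, 13)


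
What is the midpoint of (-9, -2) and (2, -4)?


Midpoint = ((-9+2)/2, (-2+-4)/2) = (-3.5, -3)

(-3.5, -3)


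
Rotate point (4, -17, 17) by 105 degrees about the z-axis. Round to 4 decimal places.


x' = 4*cos(105) - -17*sin(105) = 15.3855
y' = 4*sin(105) + -17*cos(105) = 8.2636
z' = 17

(15.3855, 8.2636, 17)


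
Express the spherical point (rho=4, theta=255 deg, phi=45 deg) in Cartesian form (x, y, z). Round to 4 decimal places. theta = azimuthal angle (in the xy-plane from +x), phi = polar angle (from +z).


x = 4 * sin(45) * cos(255) = -0.7321
y = 4 * sin(45) * sin(255) = -2.7321
z = 4 * cos(45) = 2.8284

(-0.7321, -2.7321, 2.8284)


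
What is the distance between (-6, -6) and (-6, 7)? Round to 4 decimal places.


d = sqrt((-6--6)^2 + (7--6)^2) = 13

13


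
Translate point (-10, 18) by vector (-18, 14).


Translation: (x+dx, y+dy) = (-10+-18, 18+14) = (-28, 32)

(-28, 32)


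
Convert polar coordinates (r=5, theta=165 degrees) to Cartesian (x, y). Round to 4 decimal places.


x = 5 * cos(165) = -4.8296
y = 5 * sin(165) = 1.2941

(-4.8296, 1.2941)


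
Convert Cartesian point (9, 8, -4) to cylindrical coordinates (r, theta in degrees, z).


r = sqrt(9^2 + 8^2) = 12.0416
theta = atan2(8, 9) = 41.6335 deg
z = -4

r = 12.0416, theta = 41.6335 deg, z = -4


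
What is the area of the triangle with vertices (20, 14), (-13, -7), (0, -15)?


Area = |x1(y2-y3) + x2(y3-y1) + x3(y1-y2)| / 2
= |20*(-7--15) + -13*(-15-14) + 0*(14--7)| / 2
= 268.5

268.5


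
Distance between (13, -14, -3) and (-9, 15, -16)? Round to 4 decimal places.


d = sqrt((-9-13)^2 + (15--14)^2 + (-16--3)^2) = 38.6523

38.6523


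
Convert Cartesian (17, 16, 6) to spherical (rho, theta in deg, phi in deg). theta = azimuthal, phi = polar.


rho = sqrt(17^2 + 16^2 + 6^2) = 24.1039
theta = atan2(16, 17) = 43.2643 deg
phi = acos(6/24.1039) = 75.5863 deg

rho = 24.1039, theta = 43.2643 deg, phi = 75.5863 deg


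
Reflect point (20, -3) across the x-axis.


Reflection across x-axis: (x, y) -> (x, -y)
(20, -3) -> (20, 3)

(20, 3)


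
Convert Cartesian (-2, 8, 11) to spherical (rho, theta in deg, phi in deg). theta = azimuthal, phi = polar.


rho = sqrt((-2)^2 + 8^2 + 11^2) = 13.7477
theta = atan2(8, -2) = 104.0362 deg
phi = acos(11/13.7477) = 36.8573 deg

rho = 13.7477, theta = 104.0362 deg, phi = 36.8573 deg


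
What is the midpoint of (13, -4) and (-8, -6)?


Midpoint = ((13+-8)/2, (-4+-6)/2) = (2.5, -5)

(2.5, -5)


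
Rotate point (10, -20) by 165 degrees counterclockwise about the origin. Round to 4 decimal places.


x' = 10*cos(165) - -20*sin(165) = -4.4829
y' = 10*sin(165) + -20*cos(165) = 21.9067

(-4.4829, 21.9067)


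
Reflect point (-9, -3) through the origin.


Reflection through origin: (x, y) -> (-x, -y)
(-9, -3) -> (9, 3)

(9, 3)


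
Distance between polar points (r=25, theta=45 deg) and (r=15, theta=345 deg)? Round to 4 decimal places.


d = sqrt(r1^2 + r2^2 - 2*r1*r2*cos(t2-t1))
d = sqrt(25^2 + 15^2 - 2*25*15*cos(345-45)) = 21.7945

21.7945


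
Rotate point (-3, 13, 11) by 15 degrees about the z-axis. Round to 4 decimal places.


x' = -3*cos(15) - 13*sin(15) = -6.2624
y' = -3*sin(15) + 13*cos(15) = 11.7806
z' = 11

(-6.2624, 11.7806, 11)


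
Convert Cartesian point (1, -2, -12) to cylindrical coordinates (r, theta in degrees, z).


r = sqrt(1^2 + (-2)^2) = 2.2361
theta = atan2(-2, 1) = 296.5651 deg
z = -12

r = 2.2361, theta = 296.5651 deg, z = -12


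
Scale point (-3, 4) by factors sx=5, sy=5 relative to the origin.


Scaling: (x*sx, y*sy) = (-3*5, 4*5) = (-15, 20)

(-15, 20)


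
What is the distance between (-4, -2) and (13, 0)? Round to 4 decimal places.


d = sqrt((13--4)^2 + (0--2)^2) = 17.1172

17.1172


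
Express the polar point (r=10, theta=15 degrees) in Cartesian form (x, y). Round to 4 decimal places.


x = 10 * cos(15) = 9.6593
y = 10 * sin(15) = 2.5882

(9.6593, 2.5882)


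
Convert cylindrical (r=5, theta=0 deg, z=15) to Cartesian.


x = 5 * cos(0) = 5
y = 5 * sin(0) = 0
z = 15

(5, 0, 15)


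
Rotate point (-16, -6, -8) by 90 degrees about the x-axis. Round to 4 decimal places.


x' = -16
y' = -6*cos(90) - -8*sin(90) = 8
z' = -6*sin(90) + -8*cos(90) = -6

(-16, 8, -6)


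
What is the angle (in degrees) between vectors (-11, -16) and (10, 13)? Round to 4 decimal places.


dot = -11*10 + -16*13 = -318
|u| = 19.4165, |v| = 16.4012
cos(angle) = -0.9986
angle = 176.9399 degrees

176.9399 degrees


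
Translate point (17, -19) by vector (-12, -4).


Translation: (x+dx, y+dy) = (17+-12, -19+-4) = (5, -23)

(5, -23)


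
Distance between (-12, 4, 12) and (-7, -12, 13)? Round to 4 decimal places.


d = sqrt((-7--12)^2 + (-12-4)^2 + (13-12)^2) = 16.7929

16.7929


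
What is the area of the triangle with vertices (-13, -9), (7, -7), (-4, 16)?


Area = |x1(y2-y3) + x2(y3-y1) + x3(y1-y2)| / 2
= |-13*(-7-16) + 7*(16--9) + -4*(-9--7)| / 2
= 241

241


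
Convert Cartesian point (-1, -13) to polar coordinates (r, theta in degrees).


r = sqrt((-1)^2 + (-13)^2) = 13.0384
theta = atan2(-13, -1) = 265.6013 degrees

r = 13.0384, theta = 265.6013 degrees


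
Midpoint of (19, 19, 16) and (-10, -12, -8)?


Midpoint = ((19+-10)/2, (19+-12)/2, (16+-8)/2) = (4.5, 3.5, 4)

(4.5, 3.5, 4)


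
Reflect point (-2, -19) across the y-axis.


Reflection across y-axis: (x, y) -> (-x, y)
(-2, -19) -> (2, -19)

(2, -19)


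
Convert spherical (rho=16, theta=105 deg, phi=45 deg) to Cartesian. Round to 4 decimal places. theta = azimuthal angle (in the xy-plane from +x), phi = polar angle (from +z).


x = 16 * sin(45) * cos(105) = -2.9282
y = 16 * sin(45) * sin(105) = 10.9282
z = 16 * cos(45) = 11.3137

(-2.9282, 10.9282, 11.3137)


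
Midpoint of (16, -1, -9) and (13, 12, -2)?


Midpoint = ((16+13)/2, (-1+12)/2, (-9+-2)/2) = (14.5, 5.5, -5.5)

(14.5, 5.5, -5.5)


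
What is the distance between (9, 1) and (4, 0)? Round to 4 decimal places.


d = sqrt((4-9)^2 + (0-1)^2) = 5.099

5.099


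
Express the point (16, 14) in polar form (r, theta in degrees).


r = sqrt(16^2 + 14^2) = 21.2603
theta = atan2(14, 16) = 41.1859 degrees

r = 21.2603, theta = 41.1859 degrees


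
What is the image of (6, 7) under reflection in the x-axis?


Reflection across x-axis: (x, y) -> (x, -y)
(6, 7) -> (6, -7)

(6, -7)


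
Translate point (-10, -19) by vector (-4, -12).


Translation: (x+dx, y+dy) = (-10+-4, -19+-12) = (-14, -31)

(-14, -31)


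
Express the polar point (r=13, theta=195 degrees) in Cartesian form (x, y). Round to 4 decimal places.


x = 13 * cos(195) = -12.557
y = 13 * sin(195) = -3.3646

(-12.557, -3.3646)


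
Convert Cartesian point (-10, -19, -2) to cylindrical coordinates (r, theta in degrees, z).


r = sqrt((-10)^2 + (-19)^2) = 21.4709
theta = atan2(-19, -10) = 242.2415 deg
z = -2

r = 21.4709, theta = 242.2415 deg, z = -2


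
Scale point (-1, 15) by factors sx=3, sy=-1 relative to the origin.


Scaling: (x*sx, y*sy) = (-1*3, 15*-1) = (-3, -15)

(-3, -15)


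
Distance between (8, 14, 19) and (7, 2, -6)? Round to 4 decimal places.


d = sqrt((7-8)^2 + (2-14)^2 + (-6-19)^2) = 27.7489

27.7489


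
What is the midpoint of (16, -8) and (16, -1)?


Midpoint = ((16+16)/2, (-8+-1)/2) = (16, -4.5)

(16, -4.5)


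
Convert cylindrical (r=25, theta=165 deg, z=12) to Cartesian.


x = 25 * cos(165) = -24.1481
y = 25 * sin(165) = 6.4705
z = 12

(-24.1481, 6.4705, 12)


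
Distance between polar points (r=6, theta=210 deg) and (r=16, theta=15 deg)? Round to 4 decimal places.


d = sqrt(r1^2 + r2^2 - 2*r1*r2*cos(t2-t1))
d = sqrt(6^2 + 16^2 - 2*6*16*cos(15-210)) = 21.8508

21.8508


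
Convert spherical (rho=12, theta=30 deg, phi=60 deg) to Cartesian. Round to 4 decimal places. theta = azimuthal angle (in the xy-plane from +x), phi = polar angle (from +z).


x = 12 * sin(60) * cos(30) = 9
y = 12 * sin(60) * sin(30) = 5.1962
z = 12 * cos(60) = 6

(9, 5.1962, 6)


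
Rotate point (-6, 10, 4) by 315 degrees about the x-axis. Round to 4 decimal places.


x' = -6
y' = 10*cos(315) - 4*sin(315) = 9.8995
z' = 10*sin(315) + 4*cos(315) = -4.2426

(-6, 9.8995, -4.2426)


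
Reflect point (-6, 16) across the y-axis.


Reflection across y-axis: (x, y) -> (-x, y)
(-6, 16) -> (6, 16)

(6, 16)


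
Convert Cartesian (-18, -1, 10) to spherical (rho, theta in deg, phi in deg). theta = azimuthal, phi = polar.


rho = sqrt((-18)^2 + (-1)^2 + 10^2) = 20.6155
theta = atan2(-1, -18) = 183.1798 deg
phi = acos(10/20.6155) = 60.9829 deg

rho = 20.6155, theta = 183.1798 deg, phi = 60.9829 deg


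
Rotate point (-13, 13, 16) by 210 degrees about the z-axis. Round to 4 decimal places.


x' = -13*cos(210) - 13*sin(210) = 17.7583
y' = -13*sin(210) + 13*cos(210) = -4.7583
z' = 16

(17.7583, -4.7583, 16)


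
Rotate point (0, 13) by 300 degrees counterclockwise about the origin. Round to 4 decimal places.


x' = 0*cos(300) - 13*sin(300) = 11.2583
y' = 0*sin(300) + 13*cos(300) = 6.5

(11.2583, 6.5)


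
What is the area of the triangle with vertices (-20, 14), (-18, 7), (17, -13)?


Area = |x1(y2-y3) + x2(y3-y1) + x3(y1-y2)| / 2
= |-20*(7--13) + -18*(-13-14) + 17*(14-7)| / 2
= 102.5

102.5


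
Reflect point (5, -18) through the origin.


Reflection through origin: (x, y) -> (-x, -y)
(5, -18) -> (-5, 18)

(-5, 18)


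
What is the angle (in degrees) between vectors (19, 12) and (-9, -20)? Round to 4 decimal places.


dot = 19*-9 + 12*-20 = -411
|u| = 22.4722, |v| = 21.9317
cos(angle) = -0.8339
angle = 146.5034 degrees

146.5034 degrees


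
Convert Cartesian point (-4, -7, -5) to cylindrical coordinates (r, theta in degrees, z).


r = sqrt((-4)^2 + (-7)^2) = 8.0623
theta = atan2(-7, -4) = 240.2551 deg
z = -5

r = 8.0623, theta = 240.2551 deg, z = -5


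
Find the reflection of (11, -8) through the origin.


Reflection through origin: (x, y) -> (-x, -y)
(11, -8) -> (-11, 8)

(-11, 8)


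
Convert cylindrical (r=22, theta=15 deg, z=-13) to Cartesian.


x = 22 * cos(15) = 21.2504
y = 22 * sin(15) = 5.694
z = -13

(21.2504, 5.694, -13)


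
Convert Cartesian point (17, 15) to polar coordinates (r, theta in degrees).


r = sqrt(17^2 + 15^2) = 22.6716
theta = atan2(15, 17) = 41.4237 degrees

r = 22.6716, theta = 41.4237 degrees


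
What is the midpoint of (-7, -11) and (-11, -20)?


Midpoint = ((-7+-11)/2, (-11+-20)/2) = (-9, -15.5)

(-9, -15.5)


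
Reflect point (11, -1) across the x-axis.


Reflection across x-axis: (x, y) -> (x, -y)
(11, -1) -> (11, 1)

(11, 1)


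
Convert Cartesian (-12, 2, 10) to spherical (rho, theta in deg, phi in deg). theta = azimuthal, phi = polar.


rho = sqrt((-12)^2 + 2^2 + 10^2) = 15.748
theta = atan2(2, -12) = 170.5377 deg
phi = acos(10/15.748) = 50.58 deg

rho = 15.748, theta = 170.5377 deg, phi = 50.58 deg


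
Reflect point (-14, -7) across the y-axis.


Reflection across y-axis: (x, y) -> (-x, y)
(-14, -7) -> (14, -7)

(14, -7)


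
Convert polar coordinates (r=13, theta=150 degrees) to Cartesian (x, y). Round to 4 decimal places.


x = 13 * cos(150) = -11.2583
y = 13 * sin(150) = 6.5

(-11.2583, 6.5)


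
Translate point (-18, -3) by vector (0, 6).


Translation: (x+dx, y+dy) = (-18+0, -3+6) = (-18, 3)

(-18, 3)


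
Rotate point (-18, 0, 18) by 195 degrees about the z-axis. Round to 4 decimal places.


x' = -18*cos(195) - 0*sin(195) = 17.3867
y' = -18*sin(195) + 0*cos(195) = 4.6587
z' = 18

(17.3867, 4.6587, 18)


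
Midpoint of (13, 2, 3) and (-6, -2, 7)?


Midpoint = ((13+-6)/2, (2+-2)/2, (3+7)/2) = (3.5, 0, 5)

(3.5, 0, 5)


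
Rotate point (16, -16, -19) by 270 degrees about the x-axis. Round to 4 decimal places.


x' = 16
y' = -16*cos(270) - -19*sin(270) = -19
z' = -16*sin(270) + -19*cos(270) = 16

(16, -19, 16)


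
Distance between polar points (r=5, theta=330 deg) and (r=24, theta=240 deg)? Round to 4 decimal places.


d = sqrt(r1^2 + r2^2 - 2*r1*r2*cos(t2-t1))
d = sqrt(5^2 + 24^2 - 2*5*24*cos(240-330)) = 24.5153

24.5153


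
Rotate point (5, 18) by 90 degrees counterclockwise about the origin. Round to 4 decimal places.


x' = 5*cos(90) - 18*sin(90) = -18
y' = 5*sin(90) + 18*cos(90) = 5

(-18, 5)


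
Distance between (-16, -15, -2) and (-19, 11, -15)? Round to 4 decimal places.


d = sqrt((-19--16)^2 + (11--15)^2 + (-15--2)^2) = 29.2233

29.2233


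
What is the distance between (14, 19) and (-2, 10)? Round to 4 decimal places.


d = sqrt((-2-14)^2 + (10-19)^2) = 18.3576

18.3576


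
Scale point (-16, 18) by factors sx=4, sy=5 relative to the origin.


Scaling: (x*sx, y*sy) = (-16*4, 18*5) = (-64, 90)

(-64, 90)


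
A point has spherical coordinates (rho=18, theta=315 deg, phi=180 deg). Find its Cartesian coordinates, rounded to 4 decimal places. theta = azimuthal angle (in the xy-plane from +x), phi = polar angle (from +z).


x = 18 * sin(180) * cos(315) = 0
y = 18 * sin(180) * sin(315) = 0
z = 18 * cos(180) = -18

(0, 0, -18)


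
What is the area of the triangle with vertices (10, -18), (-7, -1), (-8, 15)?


Area = |x1(y2-y3) + x2(y3-y1) + x3(y1-y2)| / 2
= |10*(-1-15) + -7*(15--18) + -8*(-18--1)| / 2
= 127.5

127.5


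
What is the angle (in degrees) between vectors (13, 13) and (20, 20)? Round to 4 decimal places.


dot = 13*20 + 13*20 = 520
|u| = 18.3848, |v| = 28.2843
cos(angle) = 1
angle = 0 degrees

0 degrees


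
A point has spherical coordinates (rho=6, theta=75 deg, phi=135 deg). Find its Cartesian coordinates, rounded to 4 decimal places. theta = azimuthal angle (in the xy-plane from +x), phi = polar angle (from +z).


x = 6 * sin(135) * cos(75) = 1.0981
y = 6 * sin(135) * sin(75) = 4.0981
z = 6 * cos(135) = -4.2426

(1.0981, 4.0981, -4.2426)


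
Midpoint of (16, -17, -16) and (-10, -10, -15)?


Midpoint = ((16+-10)/2, (-17+-10)/2, (-16+-15)/2) = (3, -13.5, -15.5)

(3, -13.5, -15.5)


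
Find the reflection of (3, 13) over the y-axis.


Reflection across y-axis: (x, y) -> (-x, y)
(3, 13) -> (-3, 13)

(-3, 13)


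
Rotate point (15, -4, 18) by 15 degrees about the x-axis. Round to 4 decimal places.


x' = 15
y' = -4*cos(15) - 18*sin(15) = -8.5224
z' = -4*sin(15) + 18*cos(15) = 16.3514

(15, -8.5224, 16.3514)


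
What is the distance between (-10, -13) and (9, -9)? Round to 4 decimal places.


d = sqrt((9--10)^2 + (-9--13)^2) = 19.4165

19.4165


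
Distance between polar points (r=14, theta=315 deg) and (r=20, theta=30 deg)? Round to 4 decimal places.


d = sqrt(r1^2 + r2^2 - 2*r1*r2*cos(t2-t1))
d = sqrt(14^2 + 20^2 - 2*14*20*cos(30-315)) = 21.2382

21.2382


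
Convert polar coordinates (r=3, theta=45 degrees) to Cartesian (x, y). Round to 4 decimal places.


x = 3 * cos(45) = 2.1213
y = 3 * sin(45) = 2.1213

(2.1213, 2.1213)


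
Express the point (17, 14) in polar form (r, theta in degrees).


r = sqrt(17^2 + 14^2) = 22.0227
theta = atan2(14, 17) = 39.4725 degrees

r = 22.0227, theta = 39.4725 degrees


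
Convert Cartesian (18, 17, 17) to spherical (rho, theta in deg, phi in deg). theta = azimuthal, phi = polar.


rho = sqrt(18^2 + 17^2 + 17^2) = 30.0333
theta = atan2(17, 18) = 43.3634 deg
phi = acos(17/30.0333) = 55.5256 deg

rho = 30.0333, theta = 43.3634 deg, phi = 55.5256 deg


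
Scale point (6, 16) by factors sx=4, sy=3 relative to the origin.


Scaling: (x*sx, y*sy) = (6*4, 16*3) = (24, 48)

(24, 48)


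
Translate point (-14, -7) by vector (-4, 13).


Translation: (x+dx, y+dy) = (-14+-4, -7+13) = (-18, 6)

(-18, 6)


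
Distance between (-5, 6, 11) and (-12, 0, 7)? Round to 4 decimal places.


d = sqrt((-12--5)^2 + (0-6)^2 + (7-11)^2) = 10.0499

10.0499


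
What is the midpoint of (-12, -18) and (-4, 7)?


Midpoint = ((-12+-4)/2, (-18+7)/2) = (-8, -5.5)

(-8, -5.5)


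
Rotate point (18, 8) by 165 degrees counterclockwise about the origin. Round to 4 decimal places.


x' = 18*cos(165) - 8*sin(165) = -19.4572
y' = 18*sin(165) + 8*cos(165) = -3.0687

(-19.4572, -3.0687)


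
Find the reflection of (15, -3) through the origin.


Reflection through origin: (x, y) -> (-x, -y)
(15, -3) -> (-15, 3)

(-15, 3)


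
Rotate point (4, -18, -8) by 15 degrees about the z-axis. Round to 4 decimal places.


x' = 4*cos(15) - -18*sin(15) = 8.5224
y' = 4*sin(15) + -18*cos(15) = -16.3514
z' = -8

(8.5224, -16.3514, -8)


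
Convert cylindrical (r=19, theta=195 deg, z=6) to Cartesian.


x = 19 * cos(195) = -18.3526
y = 19 * sin(195) = -4.9176
z = 6

(-18.3526, -4.9176, 6)


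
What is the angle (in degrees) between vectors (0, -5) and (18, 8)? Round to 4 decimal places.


dot = 0*18 + -5*8 = -40
|u| = 5, |v| = 19.6977
cos(angle) = -0.4061
angle = 113.9625 degrees

113.9625 degrees


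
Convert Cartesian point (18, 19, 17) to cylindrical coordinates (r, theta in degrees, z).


r = sqrt(18^2 + 19^2) = 26.1725
theta = atan2(19, 18) = 46.5482 deg
z = 17

r = 26.1725, theta = 46.5482 deg, z = 17


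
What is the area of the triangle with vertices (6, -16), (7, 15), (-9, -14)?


Area = |x1(y2-y3) + x2(y3-y1) + x3(y1-y2)| / 2
= |6*(15--14) + 7*(-14--16) + -9*(-16-15)| / 2
= 233.5

233.5


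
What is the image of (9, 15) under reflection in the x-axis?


Reflection across x-axis: (x, y) -> (x, -y)
(9, 15) -> (9, -15)

(9, -15)


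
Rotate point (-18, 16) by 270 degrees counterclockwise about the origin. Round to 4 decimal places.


x' = -18*cos(270) - 16*sin(270) = 16
y' = -18*sin(270) + 16*cos(270) = 18

(16, 18)


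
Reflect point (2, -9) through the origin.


Reflection through origin: (x, y) -> (-x, -y)
(2, -9) -> (-2, 9)

(-2, 9)


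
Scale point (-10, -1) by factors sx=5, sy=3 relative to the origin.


Scaling: (x*sx, y*sy) = (-10*5, -1*3) = (-50, -3)

(-50, -3)


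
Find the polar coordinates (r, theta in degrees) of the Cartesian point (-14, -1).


r = sqrt((-14)^2 + (-1)^2) = 14.0357
theta = atan2(-1, -14) = 184.0856 degrees

r = 14.0357, theta = 184.0856 degrees


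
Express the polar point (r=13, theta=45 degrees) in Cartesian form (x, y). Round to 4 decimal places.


x = 13 * cos(45) = 9.1924
y = 13 * sin(45) = 9.1924

(9.1924, 9.1924)


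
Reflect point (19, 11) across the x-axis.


Reflection across x-axis: (x, y) -> (x, -y)
(19, 11) -> (19, -11)

(19, -11)


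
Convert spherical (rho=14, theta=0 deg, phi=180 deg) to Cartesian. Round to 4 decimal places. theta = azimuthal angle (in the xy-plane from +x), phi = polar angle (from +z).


x = 14 * sin(180) * cos(0) = 0
y = 14 * sin(180) * sin(0) = 0
z = 14 * cos(180) = -14

(0, 0, -14)


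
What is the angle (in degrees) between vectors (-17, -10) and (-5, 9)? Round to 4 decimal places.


dot = -17*-5 + -10*9 = -5
|u| = 19.7231, |v| = 10.2956
cos(angle) = -0.0246
angle = 91.4109 degrees

91.4109 degrees


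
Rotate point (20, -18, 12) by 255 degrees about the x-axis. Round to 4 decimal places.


x' = 20
y' = -18*cos(255) - 12*sin(255) = 16.2499
z' = -18*sin(255) + 12*cos(255) = 14.2808

(20, 16.2499, 14.2808)


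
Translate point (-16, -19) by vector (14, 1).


Translation: (x+dx, y+dy) = (-16+14, -19+1) = (-2, -18)

(-2, -18)


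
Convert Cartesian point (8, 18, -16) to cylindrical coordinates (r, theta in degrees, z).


r = sqrt(8^2 + 18^2) = 19.6977
theta = atan2(18, 8) = 66.0375 deg
z = -16

r = 19.6977, theta = 66.0375 deg, z = -16


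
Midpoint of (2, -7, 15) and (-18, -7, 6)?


Midpoint = ((2+-18)/2, (-7+-7)/2, (15+6)/2) = (-8, -7, 10.5)

(-8, -7, 10.5)


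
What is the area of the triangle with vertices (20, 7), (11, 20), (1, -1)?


Area = |x1(y2-y3) + x2(y3-y1) + x3(y1-y2)| / 2
= |20*(20--1) + 11*(-1-7) + 1*(7-20)| / 2
= 159.5

159.5


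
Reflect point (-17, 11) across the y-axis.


Reflection across y-axis: (x, y) -> (-x, y)
(-17, 11) -> (17, 11)

(17, 11)


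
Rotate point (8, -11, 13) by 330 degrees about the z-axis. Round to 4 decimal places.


x' = 8*cos(330) - -11*sin(330) = 1.4282
y' = 8*sin(330) + -11*cos(330) = -13.5263
z' = 13

(1.4282, -13.5263, 13)


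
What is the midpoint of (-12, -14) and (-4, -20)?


Midpoint = ((-12+-4)/2, (-14+-20)/2) = (-8, -17)

(-8, -17)


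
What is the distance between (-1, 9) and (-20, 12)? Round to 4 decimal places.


d = sqrt((-20--1)^2 + (12-9)^2) = 19.2354

19.2354


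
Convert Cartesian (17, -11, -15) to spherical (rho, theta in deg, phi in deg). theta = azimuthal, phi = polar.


rho = sqrt(17^2 + (-11)^2 + (-15)^2) = 25.1992
theta = atan2(-11, 17) = 327.0948 deg
phi = acos(-15/25.1992) = 126.5309 deg

rho = 25.1992, theta = 327.0948 deg, phi = 126.5309 deg


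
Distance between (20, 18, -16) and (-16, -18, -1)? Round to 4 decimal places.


d = sqrt((-16-20)^2 + (-18-18)^2 + (-1--16)^2) = 53.0754

53.0754


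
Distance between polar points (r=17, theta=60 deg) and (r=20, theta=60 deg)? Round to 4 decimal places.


d = sqrt(r1^2 + r2^2 - 2*r1*r2*cos(t2-t1))
d = sqrt(17^2 + 20^2 - 2*17*20*cos(60-60)) = 3

3


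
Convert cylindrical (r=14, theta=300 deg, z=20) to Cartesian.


x = 14 * cos(300) = 7
y = 14 * sin(300) = -12.1244
z = 20

(7, -12.1244, 20)


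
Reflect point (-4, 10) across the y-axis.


Reflection across y-axis: (x, y) -> (-x, y)
(-4, 10) -> (4, 10)

(4, 10)


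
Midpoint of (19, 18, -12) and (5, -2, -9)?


Midpoint = ((19+5)/2, (18+-2)/2, (-12+-9)/2) = (12, 8, -10.5)

(12, 8, -10.5)


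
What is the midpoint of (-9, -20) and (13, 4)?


Midpoint = ((-9+13)/2, (-20+4)/2) = (2, -8)

(2, -8)


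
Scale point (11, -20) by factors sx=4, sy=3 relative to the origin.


Scaling: (x*sx, y*sy) = (11*4, -20*3) = (44, -60)

(44, -60)


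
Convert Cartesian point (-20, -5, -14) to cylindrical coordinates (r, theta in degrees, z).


r = sqrt((-20)^2 + (-5)^2) = 20.6155
theta = atan2(-5, -20) = 194.0362 deg
z = -14

r = 20.6155, theta = 194.0362 deg, z = -14


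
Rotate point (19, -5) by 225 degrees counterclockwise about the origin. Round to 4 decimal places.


x' = 19*cos(225) - -5*sin(225) = -16.9706
y' = 19*sin(225) + -5*cos(225) = -9.8995

(-16.9706, -9.8995)


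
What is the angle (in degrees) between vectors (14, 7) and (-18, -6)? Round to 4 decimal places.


dot = 14*-18 + 7*-6 = -294
|u| = 15.6525, |v| = 18.9737
cos(angle) = -0.9899
angle = 171.8699 degrees

171.8699 degrees


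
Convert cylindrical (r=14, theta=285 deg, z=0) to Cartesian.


x = 14 * cos(285) = 3.6235
y = 14 * sin(285) = -13.523
z = 0

(3.6235, -13.523, 0)


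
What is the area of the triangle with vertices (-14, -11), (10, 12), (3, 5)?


Area = |x1(y2-y3) + x2(y3-y1) + x3(y1-y2)| / 2
= |-14*(12-5) + 10*(5--11) + 3*(-11-12)| / 2
= 3.5

3.5


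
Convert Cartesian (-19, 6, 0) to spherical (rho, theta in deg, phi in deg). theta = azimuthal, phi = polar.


rho = sqrt((-19)^2 + 6^2 + 0^2) = 19.9249
theta = atan2(6, -19) = 162.4744 deg
phi = acos(0/19.9249) = 90 deg

rho = 19.9249, theta = 162.4744 deg, phi = 90 deg


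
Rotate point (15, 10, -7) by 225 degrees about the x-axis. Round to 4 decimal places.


x' = 15
y' = 10*cos(225) - -7*sin(225) = -12.0208
z' = 10*sin(225) + -7*cos(225) = -2.1213

(15, -12.0208, -2.1213)


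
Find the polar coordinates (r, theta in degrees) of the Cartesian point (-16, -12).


r = sqrt((-16)^2 + (-12)^2) = 20
theta = atan2(-12, -16) = 216.8699 degrees

r = 20, theta = 216.8699 degrees


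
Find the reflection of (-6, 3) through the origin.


Reflection through origin: (x, y) -> (-x, -y)
(-6, 3) -> (6, -3)

(6, -3)


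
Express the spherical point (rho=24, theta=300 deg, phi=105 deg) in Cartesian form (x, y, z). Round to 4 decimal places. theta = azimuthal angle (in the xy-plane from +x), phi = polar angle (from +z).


x = 24 * sin(105) * cos(300) = 11.5911
y = 24 * sin(105) * sin(300) = -20.0764
z = 24 * cos(105) = -6.2117

(11.5911, -20.0764, -6.2117)


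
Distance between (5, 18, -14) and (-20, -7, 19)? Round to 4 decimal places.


d = sqrt((-20-5)^2 + (-7-18)^2 + (19--14)^2) = 48.3632

48.3632


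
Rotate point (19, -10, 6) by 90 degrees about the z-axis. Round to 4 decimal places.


x' = 19*cos(90) - -10*sin(90) = 10
y' = 19*sin(90) + -10*cos(90) = 19
z' = 6

(10, 19, 6)


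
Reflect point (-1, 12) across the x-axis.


Reflection across x-axis: (x, y) -> (x, -y)
(-1, 12) -> (-1, -12)

(-1, -12)


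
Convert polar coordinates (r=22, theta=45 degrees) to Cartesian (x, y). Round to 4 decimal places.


x = 22 * cos(45) = 15.5563
y = 22 * sin(45) = 15.5563

(15.5563, 15.5563)


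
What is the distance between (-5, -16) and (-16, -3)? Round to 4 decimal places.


d = sqrt((-16--5)^2 + (-3--16)^2) = 17.0294

17.0294


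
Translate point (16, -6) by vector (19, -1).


Translation: (x+dx, y+dy) = (16+19, -6+-1) = (35, -7)

(35, -7)


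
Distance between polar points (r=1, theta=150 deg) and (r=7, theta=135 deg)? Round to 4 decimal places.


d = sqrt(r1^2 + r2^2 - 2*r1*r2*cos(t2-t1))
d = sqrt(1^2 + 7^2 - 2*1*7*cos(135-150)) = 6.0396

6.0396


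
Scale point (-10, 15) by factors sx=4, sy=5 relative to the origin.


Scaling: (x*sx, y*sy) = (-10*4, 15*5) = (-40, 75)

(-40, 75)


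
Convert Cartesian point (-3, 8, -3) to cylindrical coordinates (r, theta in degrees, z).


r = sqrt((-3)^2 + 8^2) = 8.544
theta = atan2(8, -3) = 110.556 deg
z = -3

r = 8.544, theta = 110.556 deg, z = -3


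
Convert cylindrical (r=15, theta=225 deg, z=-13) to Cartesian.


x = 15 * cos(225) = -10.6066
y = 15 * sin(225) = -10.6066
z = -13

(-10.6066, -10.6066, -13)


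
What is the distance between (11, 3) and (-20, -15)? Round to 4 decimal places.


d = sqrt((-20-11)^2 + (-15-3)^2) = 35.8469

35.8469


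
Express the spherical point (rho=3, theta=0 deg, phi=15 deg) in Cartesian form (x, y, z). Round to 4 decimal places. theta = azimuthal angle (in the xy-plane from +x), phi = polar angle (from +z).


x = 3 * sin(15) * cos(0) = 0.7765
y = 3 * sin(15) * sin(0) = 0
z = 3 * cos(15) = 2.8978

(0.7765, 0, 2.8978)


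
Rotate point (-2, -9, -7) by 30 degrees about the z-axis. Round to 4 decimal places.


x' = -2*cos(30) - -9*sin(30) = 2.7679
y' = -2*sin(30) + -9*cos(30) = -8.7942
z' = -7

(2.7679, -8.7942, -7)


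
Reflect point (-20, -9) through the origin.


Reflection through origin: (x, y) -> (-x, -y)
(-20, -9) -> (20, 9)

(20, 9)


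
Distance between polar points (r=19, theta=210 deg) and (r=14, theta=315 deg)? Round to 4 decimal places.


d = sqrt(r1^2 + r2^2 - 2*r1*r2*cos(t2-t1))
d = sqrt(19^2 + 14^2 - 2*19*14*cos(315-210)) = 26.357

26.357


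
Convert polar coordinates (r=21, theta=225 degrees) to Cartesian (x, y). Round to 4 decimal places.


x = 21 * cos(225) = -14.8492
y = 21 * sin(225) = -14.8492

(-14.8492, -14.8492)


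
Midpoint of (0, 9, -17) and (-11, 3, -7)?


Midpoint = ((0+-11)/2, (9+3)/2, (-17+-7)/2) = (-5.5, 6, -12)

(-5.5, 6, -12)


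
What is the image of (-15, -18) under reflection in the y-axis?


Reflection across y-axis: (x, y) -> (-x, y)
(-15, -18) -> (15, -18)

(15, -18)


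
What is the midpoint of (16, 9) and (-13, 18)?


Midpoint = ((16+-13)/2, (9+18)/2) = (1.5, 13.5)

(1.5, 13.5)


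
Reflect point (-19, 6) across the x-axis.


Reflection across x-axis: (x, y) -> (x, -y)
(-19, 6) -> (-19, -6)

(-19, -6)


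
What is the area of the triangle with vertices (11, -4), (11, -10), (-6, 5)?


Area = |x1(y2-y3) + x2(y3-y1) + x3(y1-y2)| / 2
= |11*(-10-5) + 11*(5--4) + -6*(-4--10)| / 2
= 51

51


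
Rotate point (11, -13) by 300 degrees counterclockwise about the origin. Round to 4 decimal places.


x' = 11*cos(300) - -13*sin(300) = -5.7583
y' = 11*sin(300) + -13*cos(300) = -16.0263

(-5.7583, -16.0263)


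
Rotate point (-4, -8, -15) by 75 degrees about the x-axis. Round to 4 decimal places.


x' = -4
y' = -8*cos(75) - -15*sin(75) = 12.4183
z' = -8*sin(75) + -15*cos(75) = -11.6097

(-4, 12.4183, -11.6097)


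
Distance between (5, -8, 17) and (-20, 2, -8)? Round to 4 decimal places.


d = sqrt((-20-5)^2 + (2--8)^2 + (-8-17)^2) = 36.7423

36.7423


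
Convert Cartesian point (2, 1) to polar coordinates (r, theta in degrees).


r = sqrt(2^2 + 1^2) = 2.2361
theta = atan2(1, 2) = 26.5651 degrees

r = 2.2361, theta = 26.5651 degrees


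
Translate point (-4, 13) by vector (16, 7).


Translation: (x+dx, y+dy) = (-4+16, 13+7) = (12, 20)

(12, 20)


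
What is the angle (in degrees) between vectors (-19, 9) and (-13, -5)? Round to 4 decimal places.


dot = -19*-13 + 9*-5 = 202
|u| = 21.0238, |v| = 13.9284
cos(angle) = 0.6898
angle = 46.3837 degrees

46.3837 degrees


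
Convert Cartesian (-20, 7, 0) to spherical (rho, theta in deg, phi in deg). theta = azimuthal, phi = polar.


rho = sqrt((-20)^2 + 7^2 + 0^2) = 21.1896
theta = atan2(7, -20) = 160.71 deg
phi = acos(0/21.1896) = 90 deg

rho = 21.1896, theta = 160.71 deg, phi = 90 deg


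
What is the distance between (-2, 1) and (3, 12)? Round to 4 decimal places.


d = sqrt((3--2)^2 + (12-1)^2) = 12.083

12.083


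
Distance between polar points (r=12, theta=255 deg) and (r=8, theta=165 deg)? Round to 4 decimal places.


d = sqrt(r1^2 + r2^2 - 2*r1*r2*cos(t2-t1))
d = sqrt(12^2 + 8^2 - 2*12*8*cos(165-255)) = 14.4222

14.4222


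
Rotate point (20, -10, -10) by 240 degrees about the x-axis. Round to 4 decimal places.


x' = 20
y' = -10*cos(240) - -10*sin(240) = -3.6603
z' = -10*sin(240) + -10*cos(240) = 13.6603

(20, -3.6603, 13.6603)


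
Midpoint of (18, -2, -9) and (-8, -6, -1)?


Midpoint = ((18+-8)/2, (-2+-6)/2, (-9+-1)/2) = (5, -4, -5)

(5, -4, -5)


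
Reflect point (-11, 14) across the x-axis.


Reflection across x-axis: (x, y) -> (x, -y)
(-11, 14) -> (-11, -14)

(-11, -14)


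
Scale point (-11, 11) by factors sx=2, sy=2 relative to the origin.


Scaling: (x*sx, y*sy) = (-11*2, 11*2) = (-22, 22)

(-22, 22)


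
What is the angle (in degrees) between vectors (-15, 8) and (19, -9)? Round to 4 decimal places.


dot = -15*19 + 8*-9 = -357
|u| = 17, |v| = 21.0238
cos(angle) = -0.9989
angle = 177.2737 degrees

177.2737 degrees


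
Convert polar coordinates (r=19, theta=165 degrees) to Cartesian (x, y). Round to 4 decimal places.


x = 19 * cos(165) = -18.3526
y = 19 * sin(165) = 4.9176

(-18.3526, 4.9176)


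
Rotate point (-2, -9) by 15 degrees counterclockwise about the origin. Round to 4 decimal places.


x' = -2*cos(15) - -9*sin(15) = 0.3975
y' = -2*sin(15) + -9*cos(15) = -9.211

(0.3975, -9.211)


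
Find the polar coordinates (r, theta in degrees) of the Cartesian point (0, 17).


r = sqrt(0^2 + 17^2) = 17
theta = atan2(17, 0) = 90 degrees

r = 17, theta = 90 degrees


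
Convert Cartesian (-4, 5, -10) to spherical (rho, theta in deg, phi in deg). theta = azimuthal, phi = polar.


rho = sqrt((-4)^2 + 5^2 + (-10)^2) = 11.8743
theta = atan2(5, -4) = 128.6598 deg
phi = acos(-10/11.8743) = 147.3681 deg

rho = 11.8743, theta = 128.6598 deg, phi = 147.3681 deg


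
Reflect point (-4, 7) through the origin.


Reflection through origin: (x, y) -> (-x, -y)
(-4, 7) -> (4, -7)

(4, -7)


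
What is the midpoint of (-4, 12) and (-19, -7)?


Midpoint = ((-4+-19)/2, (12+-7)/2) = (-11.5, 2.5)

(-11.5, 2.5)


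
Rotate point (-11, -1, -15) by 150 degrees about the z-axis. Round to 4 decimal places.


x' = -11*cos(150) - -1*sin(150) = 10.0263
y' = -11*sin(150) + -1*cos(150) = -4.634
z' = -15

(10.0263, -4.634, -15)


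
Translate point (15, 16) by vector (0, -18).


Translation: (x+dx, y+dy) = (15+0, 16+-18) = (15, -2)

(15, -2)


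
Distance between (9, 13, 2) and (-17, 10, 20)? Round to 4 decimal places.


d = sqrt((-17-9)^2 + (10-13)^2 + (20-2)^2) = 31.7648

31.7648


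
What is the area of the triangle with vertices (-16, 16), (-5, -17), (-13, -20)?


Area = |x1(y2-y3) + x2(y3-y1) + x3(y1-y2)| / 2
= |-16*(-17--20) + -5*(-20-16) + -13*(16--17)| / 2
= 148.5

148.5


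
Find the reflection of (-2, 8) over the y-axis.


Reflection across y-axis: (x, y) -> (-x, y)
(-2, 8) -> (2, 8)

(2, 8)


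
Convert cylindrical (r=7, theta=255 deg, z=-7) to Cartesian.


x = 7 * cos(255) = -1.8117
y = 7 * sin(255) = -6.7615
z = -7

(-1.8117, -6.7615, -7)


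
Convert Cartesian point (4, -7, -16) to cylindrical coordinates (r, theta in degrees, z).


r = sqrt(4^2 + (-7)^2) = 8.0623
theta = atan2(-7, 4) = 299.7449 deg
z = -16

r = 8.0623, theta = 299.7449 deg, z = -16


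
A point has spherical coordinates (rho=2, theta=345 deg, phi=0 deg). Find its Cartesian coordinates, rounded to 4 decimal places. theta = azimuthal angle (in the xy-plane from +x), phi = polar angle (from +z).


x = 2 * sin(0) * cos(345) = 0
y = 2 * sin(0) * sin(345) = 0
z = 2 * cos(0) = 2

(0, 0, 2)


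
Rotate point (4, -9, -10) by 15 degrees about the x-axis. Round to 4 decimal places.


x' = 4
y' = -9*cos(15) - -10*sin(15) = -6.1051
z' = -9*sin(15) + -10*cos(15) = -11.9886

(4, -6.1051, -11.9886)


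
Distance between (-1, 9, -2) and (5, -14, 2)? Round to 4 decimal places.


d = sqrt((5--1)^2 + (-14-9)^2 + (2--2)^2) = 24.1039

24.1039


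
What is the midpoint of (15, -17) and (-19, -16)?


Midpoint = ((15+-19)/2, (-17+-16)/2) = (-2, -16.5)

(-2, -16.5)


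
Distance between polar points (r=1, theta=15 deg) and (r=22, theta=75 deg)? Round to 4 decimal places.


d = sqrt(r1^2 + r2^2 - 2*r1*r2*cos(t2-t1))
d = sqrt(1^2 + 22^2 - 2*1*22*cos(75-15)) = 21.5174

21.5174


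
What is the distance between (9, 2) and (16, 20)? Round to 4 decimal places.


d = sqrt((16-9)^2 + (20-2)^2) = 19.3132

19.3132


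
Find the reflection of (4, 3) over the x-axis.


Reflection across x-axis: (x, y) -> (x, -y)
(4, 3) -> (4, -3)

(4, -3)


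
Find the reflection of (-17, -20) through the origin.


Reflection through origin: (x, y) -> (-x, -y)
(-17, -20) -> (17, 20)

(17, 20)


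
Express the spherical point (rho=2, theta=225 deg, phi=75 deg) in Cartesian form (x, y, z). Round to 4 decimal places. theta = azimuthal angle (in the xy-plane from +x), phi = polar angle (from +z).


x = 2 * sin(75) * cos(225) = -1.366
y = 2 * sin(75) * sin(225) = -1.366
z = 2 * cos(75) = 0.5176

(-1.366, -1.366, 0.5176)


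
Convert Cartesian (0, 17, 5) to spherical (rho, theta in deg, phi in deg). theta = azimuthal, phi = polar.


rho = sqrt(0^2 + 17^2 + 5^2) = 17.72
theta = atan2(17, 0) = 90 deg
phi = acos(5/17.72) = 73.6105 deg

rho = 17.72, theta = 90 deg, phi = 73.6105 deg


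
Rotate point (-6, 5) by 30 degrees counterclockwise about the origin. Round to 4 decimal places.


x' = -6*cos(30) - 5*sin(30) = -7.6962
y' = -6*sin(30) + 5*cos(30) = 1.3301

(-7.6962, 1.3301)


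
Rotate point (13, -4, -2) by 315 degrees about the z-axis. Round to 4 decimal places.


x' = 13*cos(315) - -4*sin(315) = 6.364
y' = 13*sin(315) + -4*cos(315) = -12.0208
z' = -2

(6.364, -12.0208, -2)


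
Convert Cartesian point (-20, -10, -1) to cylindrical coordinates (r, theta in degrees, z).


r = sqrt((-20)^2 + (-10)^2) = 22.3607
theta = atan2(-10, -20) = 206.5651 deg
z = -1

r = 22.3607, theta = 206.5651 deg, z = -1


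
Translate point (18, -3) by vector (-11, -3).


Translation: (x+dx, y+dy) = (18+-11, -3+-3) = (7, -6)

(7, -6)


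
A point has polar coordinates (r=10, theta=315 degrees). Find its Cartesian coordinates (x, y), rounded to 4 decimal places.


x = 10 * cos(315) = 7.0711
y = 10 * sin(315) = -7.0711

(7.0711, -7.0711)


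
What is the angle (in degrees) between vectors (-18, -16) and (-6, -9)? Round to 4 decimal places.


dot = -18*-6 + -16*-9 = 252
|u| = 24.0832, |v| = 10.8167
cos(angle) = 0.9674
angle = 14.6764 degrees

14.6764 degrees


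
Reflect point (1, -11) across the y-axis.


Reflection across y-axis: (x, y) -> (-x, y)
(1, -11) -> (-1, -11)

(-1, -11)


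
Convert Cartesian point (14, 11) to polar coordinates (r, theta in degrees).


r = sqrt(14^2 + 11^2) = 17.8045
theta = atan2(11, 14) = 38.1572 degrees

r = 17.8045, theta = 38.1572 degrees


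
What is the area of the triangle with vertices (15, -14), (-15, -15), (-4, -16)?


Area = |x1(y2-y3) + x2(y3-y1) + x3(y1-y2)| / 2
= |15*(-15--16) + -15*(-16--14) + -4*(-14--15)| / 2
= 20.5

20.5


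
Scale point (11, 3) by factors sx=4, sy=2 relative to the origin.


Scaling: (x*sx, y*sy) = (11*4, 3*2) = (44, 6)

(44, 6)


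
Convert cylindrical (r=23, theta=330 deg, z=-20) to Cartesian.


x = 23 * cos(330) = 19.9186
y = 23 * sin(330) = -11.5
z = -20

(19.9186, -11.5, -20)


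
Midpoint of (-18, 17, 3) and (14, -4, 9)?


Midpoint = ((-18+14)/2, (17+-4)/2, (3+9)/2) = (-2, 6.5, 6)

(-2, 6.5, 6)


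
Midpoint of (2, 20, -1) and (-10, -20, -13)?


Midpoint = ((2+-10)/2, (20+-20)/2, (-1+-13)/2) = (-4, 0, -7)

(-4, 0, -7)


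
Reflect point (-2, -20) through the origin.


Reflection through origin: (x, y) -> (-x, -y)
(-2, -20) -> (2, 20)

(2, 20)


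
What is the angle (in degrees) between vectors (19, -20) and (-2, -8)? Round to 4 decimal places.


dot = 19*-2 + -20*-8 = 122
|u| = 27.5862, |v| = 8.2462
cos(angle) = 0.5363
angle = 57.5674 degrees

57.5674 degrees


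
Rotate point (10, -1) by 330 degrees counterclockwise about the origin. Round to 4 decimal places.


x' = 10*cos(330) - -1*sin(330) = 8.1603
y' = 10*sin(330) + -1*cos(330) = -5.866

(8.1603, -5.866)


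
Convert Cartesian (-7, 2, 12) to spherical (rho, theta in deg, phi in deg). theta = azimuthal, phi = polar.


rho = sqrt((-7)^2 + 2^2 + 12^2) = 14.0357
theta = atan2(2, -7) = 164.0546 deg
phi = acos(12/14.0357) = 31.2442 deg

rho = 14.0357, theta = 164.0546 deg, phi = 31.2442 deg
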